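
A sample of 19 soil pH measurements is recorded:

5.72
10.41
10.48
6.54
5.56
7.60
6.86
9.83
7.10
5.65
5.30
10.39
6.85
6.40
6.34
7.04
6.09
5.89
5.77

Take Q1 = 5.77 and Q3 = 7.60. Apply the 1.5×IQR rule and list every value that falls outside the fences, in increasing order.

10.39, 10.41, 10.48

IQR = Q3 − Q1 = 7.60 − 5.77 = 1.83.
Lower fence = Q1 − 1.5·IQR = 5.77 − 2.745 = 3.025.
Upper fence = Q3 + 1.5·IQR = 7.60 + 2.745 = 10.345.
10.39 > 10.345 → outlier.
10.41 > 10.345 → outlier.
10.48 > 10.345 → outlier.
All remaining values lie within [3.025, 10.345].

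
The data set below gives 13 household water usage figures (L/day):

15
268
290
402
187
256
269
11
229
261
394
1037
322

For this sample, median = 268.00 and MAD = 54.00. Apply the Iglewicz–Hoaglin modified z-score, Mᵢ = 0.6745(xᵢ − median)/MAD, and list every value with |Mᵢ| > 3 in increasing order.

|Mᵢ| > 3 ⇔ |xᵢ − 268.00| > 3·54.00/0.6745 = 240.18.
So outliers lie outside [27.82, 508.18].
11: M = -3.21 → outlier.
15: M = -3.16 → outlier.
1037: M = 9.61 → outlier.

11, 15, 1037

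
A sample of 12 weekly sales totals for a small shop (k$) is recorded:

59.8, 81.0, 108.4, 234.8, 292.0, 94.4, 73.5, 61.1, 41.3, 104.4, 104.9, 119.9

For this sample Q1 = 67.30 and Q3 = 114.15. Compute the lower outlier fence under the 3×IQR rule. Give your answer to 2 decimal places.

IQR = Q3 − Q1 = 114.15 − 67.30 = 46.85.
Lower fence = Q1 − 3·IQR = 67.30 − 140.55 = -73.25.
Upper fence = Q3 + 3·IQR = 114.15 + 140.55 = 254.70.

-73.25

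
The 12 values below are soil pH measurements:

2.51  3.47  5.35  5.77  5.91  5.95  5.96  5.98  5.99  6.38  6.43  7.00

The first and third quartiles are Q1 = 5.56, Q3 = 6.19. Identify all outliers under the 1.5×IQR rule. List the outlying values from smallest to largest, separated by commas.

IQR = Q3 − Q1 = 6.19 − 5.56 = 0.63.
Lower fence = Q1 − 1.5·IQR = 5.56 − 0.945 = 4.615.
Upper fence = Q3 + 1.5·IQR = 6.19 + 0.945 = 7.135.
2.51 < 4.615 → outlier.
3.47 < 4.615 → outlier.
All remaining values lie within [4.615, 7.135].

2.51, 3.47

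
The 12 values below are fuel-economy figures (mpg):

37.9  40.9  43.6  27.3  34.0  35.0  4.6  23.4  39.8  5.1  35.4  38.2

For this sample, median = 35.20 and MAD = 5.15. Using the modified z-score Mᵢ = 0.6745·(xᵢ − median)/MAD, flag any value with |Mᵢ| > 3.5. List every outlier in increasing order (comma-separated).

|Mᵢ| > 3.5 ⇔ |xᵢ − 35.20| > 3.5·5.15/0.6745 = 26.72.
So outliers lie outside [8.48, 61.92].
4.6: M = -4.01 → outlier.
5.1: M = -3.94 → outlier.

4.6, 5.1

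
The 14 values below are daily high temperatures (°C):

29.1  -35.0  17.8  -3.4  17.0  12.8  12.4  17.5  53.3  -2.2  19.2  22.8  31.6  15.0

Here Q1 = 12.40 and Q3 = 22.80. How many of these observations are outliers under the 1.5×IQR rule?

IQR = 10.40; fences at 12.40 − 15.60 = -3.20 and 22.80 + 15.60 = 38.40.
Outside the cutoffs: -35.0, -3.4, 53.3.

3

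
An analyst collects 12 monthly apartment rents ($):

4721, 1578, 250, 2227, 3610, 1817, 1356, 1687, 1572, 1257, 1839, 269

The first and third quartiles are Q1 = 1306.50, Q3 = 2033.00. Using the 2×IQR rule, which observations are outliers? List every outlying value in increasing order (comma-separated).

IQR = Q3 − Q1 = 2033.00 − 1306.50 = 726.50.
Lower fence = Q1 − 2·IQR = 1306.50 − 1453.00 = -146.50.
Upper fence = Q3 + 2·IQR = 2033.00 + 1453.00 = 3486.00.
3610 > 3486.00 → outlier.
4721 > 3486.00 → outlier.
All remaining values lie within [-146.50, 3486.00].

3610, 4721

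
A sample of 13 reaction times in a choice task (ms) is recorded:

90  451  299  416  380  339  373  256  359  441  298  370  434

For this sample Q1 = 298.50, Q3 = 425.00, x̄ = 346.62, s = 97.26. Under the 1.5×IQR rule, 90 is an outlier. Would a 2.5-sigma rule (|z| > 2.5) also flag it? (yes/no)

yes

z = (90 − 346.62) / 97.26 = -2.64.
|z| = 2.64 > 2.5.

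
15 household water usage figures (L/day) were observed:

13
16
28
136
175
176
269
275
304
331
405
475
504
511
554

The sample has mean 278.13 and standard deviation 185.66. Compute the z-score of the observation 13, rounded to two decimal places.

z = (13 − 278.13) / 185.66 = -1.43.

-1.43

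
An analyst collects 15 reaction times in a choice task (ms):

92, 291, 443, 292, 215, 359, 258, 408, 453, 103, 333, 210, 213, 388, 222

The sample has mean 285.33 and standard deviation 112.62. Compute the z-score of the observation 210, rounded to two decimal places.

-0.67

z = (210 − 285.33) / 112.62 = -0.67.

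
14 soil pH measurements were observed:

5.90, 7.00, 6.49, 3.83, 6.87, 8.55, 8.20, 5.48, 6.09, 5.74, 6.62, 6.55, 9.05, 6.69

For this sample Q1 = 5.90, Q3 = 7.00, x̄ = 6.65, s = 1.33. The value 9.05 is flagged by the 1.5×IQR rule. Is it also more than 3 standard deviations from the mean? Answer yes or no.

z = (9.05 − 6.65) / 1.33 = 1.80.
|z| = 1.80 ≤ 3.

no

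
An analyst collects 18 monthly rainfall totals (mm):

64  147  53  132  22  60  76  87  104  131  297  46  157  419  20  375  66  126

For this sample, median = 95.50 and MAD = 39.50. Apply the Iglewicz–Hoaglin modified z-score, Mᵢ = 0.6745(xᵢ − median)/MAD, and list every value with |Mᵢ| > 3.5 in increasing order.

|Mᵢ| > 3.5 ⇔ |xᵢ − 95.50| > 3.5·39.50/0.6745 = 204.97.
So outliers lie outside [-109.47, 300.47].
375: M = 4.77 → outlier.
419: M = 5.52 → outlier.

375, 419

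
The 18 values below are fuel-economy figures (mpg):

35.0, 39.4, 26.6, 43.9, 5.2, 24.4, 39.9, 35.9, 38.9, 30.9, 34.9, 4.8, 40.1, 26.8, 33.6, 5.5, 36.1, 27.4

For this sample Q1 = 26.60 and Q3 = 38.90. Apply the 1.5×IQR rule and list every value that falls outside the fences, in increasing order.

4.8, 5.2, 5.5

IQR = Q3 − Q1 = 38.90 − 26.60 = 12.30.
Lower fence = Q1 − 1.5·IQR = 26.60 − 18.45 = 8.15.
Upper fence = Q3 + 1.5·IQR = 38.90 + 18.45 = 57.35.
4.8 < 8.15 → outlier.
5.2 < 8.15 → outlier.
5.5 < 8.15 → outlier.
All remaining values lie within [8.15, 57.35].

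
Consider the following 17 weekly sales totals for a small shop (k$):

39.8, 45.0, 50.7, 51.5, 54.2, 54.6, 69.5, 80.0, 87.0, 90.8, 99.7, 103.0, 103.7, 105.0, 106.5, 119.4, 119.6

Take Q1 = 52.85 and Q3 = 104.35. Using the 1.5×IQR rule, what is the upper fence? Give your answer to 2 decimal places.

181.60

IQR = Q3 − Q1 = 104.35 − 52.85 = 51.50.
Lower fence = Q1 − 1.5·IQR = 52.85 − 77.25 = -24.40.
Upper fence = Q3 + 1.5·IQR = 104.35 + 77.25 = 181.60.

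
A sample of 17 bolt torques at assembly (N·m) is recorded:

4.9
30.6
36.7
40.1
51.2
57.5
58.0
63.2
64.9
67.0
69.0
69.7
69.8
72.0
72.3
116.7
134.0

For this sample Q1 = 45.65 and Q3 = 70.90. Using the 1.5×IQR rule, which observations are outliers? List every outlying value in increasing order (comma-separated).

IQR = Q3 − Q1 = 70.90 − 45.65 = 25.25.
Lower fence = Q1 − 1.5·IQR = 45.65 − 37.875 = 7.775.
Upper fence = Q3 + 1.5·IQR = 70.90 + 37.875 = 108.775.
4.9 < 7.775 → outlier.
116.7 > 108.775 → outlier.
134.0 > 108.775 → outlier.
All remaining values lie within [7.775, 108.775].

4.9, 116.7, 134.0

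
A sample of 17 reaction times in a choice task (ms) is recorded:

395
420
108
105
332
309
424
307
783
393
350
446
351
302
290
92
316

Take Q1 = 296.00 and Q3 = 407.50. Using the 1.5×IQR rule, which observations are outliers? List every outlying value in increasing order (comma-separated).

92, 105, 108, 783

IQR = Q3 − Q1 = 407.50 − 296.00 = 111.50.
Lower fence = Q1 − 1.5·IQR = 296.00 − 167.25 = 128.75.
Upper fence = Q3 + 1.5·IQR = 407.50 + 167.25 = 574.75.
92 < 128.75 → outlier.
105 < 128.75 → outlier.
108 < 128.75 → outlier.
783 > 574.75 → outlier.
All remaining values lie within [128.75, 574.75].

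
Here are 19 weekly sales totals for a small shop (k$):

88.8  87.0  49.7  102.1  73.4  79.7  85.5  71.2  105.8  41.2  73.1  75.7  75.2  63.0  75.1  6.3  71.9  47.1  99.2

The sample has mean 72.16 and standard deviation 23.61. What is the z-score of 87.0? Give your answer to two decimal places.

z = (87.0 − 72.16) / 23.61 = 0.63.

0.63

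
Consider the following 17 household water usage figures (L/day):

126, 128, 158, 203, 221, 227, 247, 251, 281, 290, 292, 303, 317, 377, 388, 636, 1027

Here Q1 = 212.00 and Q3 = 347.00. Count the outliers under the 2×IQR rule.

2

IQR = 135.00; fences at 212.00 − 270.00 = -58.00 and 347.00 + 270.00 = 617.00.
Outside the cutoffs: 636, 1027.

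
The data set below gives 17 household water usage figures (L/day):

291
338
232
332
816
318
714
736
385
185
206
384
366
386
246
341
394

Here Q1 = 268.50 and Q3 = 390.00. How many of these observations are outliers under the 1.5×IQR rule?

IQR = 121.50; fences at 268.50 − 182.25 = 86.25 and 390.00 + 182.25 = 572.25.
Outside the cutoffs: 714, 736, 816.

3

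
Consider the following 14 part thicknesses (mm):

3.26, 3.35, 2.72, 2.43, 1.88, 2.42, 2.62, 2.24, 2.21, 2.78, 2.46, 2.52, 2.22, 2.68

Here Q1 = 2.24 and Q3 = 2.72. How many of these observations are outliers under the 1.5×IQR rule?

0

IQR = 0.48; fences at 2.24 − 0.72 = 1.52 and 2.72 + 0.72 = 3.44.
Every value lies within the cutoffs.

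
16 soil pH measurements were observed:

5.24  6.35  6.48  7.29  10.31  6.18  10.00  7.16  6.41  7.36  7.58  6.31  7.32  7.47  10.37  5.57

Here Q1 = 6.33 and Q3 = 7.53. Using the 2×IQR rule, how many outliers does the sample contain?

IQR = 1.20; fences at 6.33 − 2.40 = 3.93 and 7.53 + 2.40 = 9.93.
Outside the cutoffs: 10.00, 10.31, 10.37.

3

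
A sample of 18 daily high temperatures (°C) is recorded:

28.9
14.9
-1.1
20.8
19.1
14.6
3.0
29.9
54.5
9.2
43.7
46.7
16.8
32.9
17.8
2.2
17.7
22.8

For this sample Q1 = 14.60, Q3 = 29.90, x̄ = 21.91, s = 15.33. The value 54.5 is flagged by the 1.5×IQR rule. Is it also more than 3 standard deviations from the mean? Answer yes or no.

z = (54.5 − 21.91) / 15.33 = 2.13.
|z| = 2.13 ≤ 3.

no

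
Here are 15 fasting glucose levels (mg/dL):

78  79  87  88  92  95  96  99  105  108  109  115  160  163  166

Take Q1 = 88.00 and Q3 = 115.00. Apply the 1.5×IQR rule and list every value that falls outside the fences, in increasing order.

160, 163, 166

IQR = Q3 − Q1 = 115.00 − 88.00 = 27.00.
Lower fence = Q1 − 1.5·IQR = 88.00 − 40.50 = 47.50.
Upper fence = Q3 + 1.5·IQR = 115.00 + 40.50 = 155.50.
160 > 155.50 → outlier.
163 > 155.50 → outlier.
166 > 155.50 → outlier.
All remaining values lie within [47.50, 155.50].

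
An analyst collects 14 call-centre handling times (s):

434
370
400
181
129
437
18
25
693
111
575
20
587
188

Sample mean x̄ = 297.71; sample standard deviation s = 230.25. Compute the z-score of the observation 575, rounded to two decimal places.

z = (575 − 297.71) / 230.25 = 1.20.

1.20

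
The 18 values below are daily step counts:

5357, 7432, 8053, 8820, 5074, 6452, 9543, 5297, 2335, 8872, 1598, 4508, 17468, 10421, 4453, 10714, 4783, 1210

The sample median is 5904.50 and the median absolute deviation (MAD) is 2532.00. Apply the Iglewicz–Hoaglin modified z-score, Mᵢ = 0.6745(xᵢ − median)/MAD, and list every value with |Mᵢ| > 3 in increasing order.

17468

|Mᵢ| > 3 ⇔ |xᵢ − 5904.50| > 3·2532.00/0.6745 = 11261.68.
So outliers lie outside [-5357.18, 17166.18].
17468: M = 3.08 → outlier.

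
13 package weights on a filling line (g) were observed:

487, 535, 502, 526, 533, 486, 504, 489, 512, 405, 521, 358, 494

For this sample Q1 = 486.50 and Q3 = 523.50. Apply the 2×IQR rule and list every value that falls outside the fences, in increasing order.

IQR = Q3 − Q1 = 523.50 − 486.50 = 37.00.
Lower fence = Q1 − 2·IQR = 486.50 − 74.00 = 412.50.
Upper fence = Q3 + 2·IQR = 523.50 + 74.00 = 597.50.
358 < 412.50 → outlier.
405 < 412.50 → outlier.
All remaining values lie within [412.50, 597.50].

358, 405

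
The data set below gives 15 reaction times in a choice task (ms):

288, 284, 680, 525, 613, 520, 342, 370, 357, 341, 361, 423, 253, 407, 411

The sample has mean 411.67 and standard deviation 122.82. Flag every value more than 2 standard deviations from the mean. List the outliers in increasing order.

680

Cutoffs at x̄ ± 2s: 411.67 ± 2·122.82 = [166.03, 657.31].
680: z = 2.18, |z| > 2 → outlier.
Every other value lies within [166.03, 657.31].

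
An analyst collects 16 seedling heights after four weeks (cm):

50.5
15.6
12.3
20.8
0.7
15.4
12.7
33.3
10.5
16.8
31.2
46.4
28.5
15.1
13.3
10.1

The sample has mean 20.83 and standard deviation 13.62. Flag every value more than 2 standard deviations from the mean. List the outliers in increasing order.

50.5

Cutoffs at x̄ ± 2s: 20.83 ± 2·13.62 = [-6.41, 48.07].
50.5: z = 2.18, |z| > 2 → outlier.
Every other value lies within [-6.41, 48.07].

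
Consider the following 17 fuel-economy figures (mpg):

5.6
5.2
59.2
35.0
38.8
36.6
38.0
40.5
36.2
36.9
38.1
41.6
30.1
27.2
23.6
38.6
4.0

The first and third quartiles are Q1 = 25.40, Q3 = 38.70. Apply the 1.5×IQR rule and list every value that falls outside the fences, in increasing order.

IQR = Q3 − Q1 = 38.70 − 25.40 = 13.30.
Lower fence = Q1 − 1.5·IQR = 25.40 − 19.95 = 5.45.
Upper fence = Q3 + 1.5·IQR = 38.70 + 19.95 = 58.65.
4.0 < 5.45 → outlier.
5.2 < 5.45 → outlier.
59.2 > 58.65 → outlier.
All remaining values lie within [5.45, 58.65].

4.0, 5.2, 59.2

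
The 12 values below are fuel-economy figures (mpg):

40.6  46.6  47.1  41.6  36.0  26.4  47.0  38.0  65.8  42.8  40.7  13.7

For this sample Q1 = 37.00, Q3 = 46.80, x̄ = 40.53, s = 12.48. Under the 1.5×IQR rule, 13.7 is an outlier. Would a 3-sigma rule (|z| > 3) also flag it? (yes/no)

z = (13.7 − 40.53) / 12.48 = -2.15.
|z| = 2.15 ≤ 3.

no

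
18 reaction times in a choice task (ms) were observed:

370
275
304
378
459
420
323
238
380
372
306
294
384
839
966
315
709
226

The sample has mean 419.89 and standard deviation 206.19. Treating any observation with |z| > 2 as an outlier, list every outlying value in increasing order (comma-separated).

Cutoffs at x̄ ± 2s: 419.89 ± 2·206.19 = [7.51, 832.27].
839: z = 2.03, |z| > 2 → outlier.
966: z = 2.65, |z| > 2 → outlier.
Every other value lies within [7.51, 832.27].

839, 966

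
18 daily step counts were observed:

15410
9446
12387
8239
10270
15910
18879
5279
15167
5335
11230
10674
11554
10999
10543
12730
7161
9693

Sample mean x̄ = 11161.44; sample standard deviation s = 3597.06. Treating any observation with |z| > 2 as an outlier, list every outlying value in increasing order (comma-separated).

18879

Cutoffs at x̄ ± 2s: 11161.44 ± 2·3597.06 = [3967.32, 18355.56].
18879: z = 2.15, |z| > 2 → outlier.
Every other value lies within [3967.32, 18355.56].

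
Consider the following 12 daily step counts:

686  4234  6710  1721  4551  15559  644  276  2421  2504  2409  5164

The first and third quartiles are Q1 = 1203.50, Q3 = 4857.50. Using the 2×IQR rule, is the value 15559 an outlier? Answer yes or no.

IQR = Q3 − Q1 = 4857.50 − 1203.50 = 3654.00.
Lower fence = Q1 − 2·IQR = 1203.50 − 7308.00 = -6104.50.
Upper fence = Q3 + 2·IQR = 4857.50 + 7308.00 = 12165.50.
15559 lies above the upper fence.

yes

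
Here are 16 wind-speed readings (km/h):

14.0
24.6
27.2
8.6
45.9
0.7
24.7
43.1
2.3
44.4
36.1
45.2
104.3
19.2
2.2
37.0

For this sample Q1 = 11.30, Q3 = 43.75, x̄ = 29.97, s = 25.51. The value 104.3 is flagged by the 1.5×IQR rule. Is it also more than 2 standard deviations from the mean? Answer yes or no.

yes

z = (104.3 − 29.97) / 25.51 = 2.91.
|z| = 2.91 > 2.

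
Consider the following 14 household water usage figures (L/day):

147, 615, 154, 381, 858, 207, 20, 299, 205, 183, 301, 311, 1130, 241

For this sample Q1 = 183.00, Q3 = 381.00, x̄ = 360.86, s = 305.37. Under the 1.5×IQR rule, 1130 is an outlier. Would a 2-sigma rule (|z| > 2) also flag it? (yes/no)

yes

z = (1130 − 360.86) / 305.37 = 2.52.
|z| = 2.52 > 2.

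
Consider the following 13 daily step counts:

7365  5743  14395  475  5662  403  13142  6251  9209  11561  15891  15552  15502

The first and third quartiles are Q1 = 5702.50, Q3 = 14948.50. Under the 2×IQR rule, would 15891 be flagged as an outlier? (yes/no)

IQR = Q3 − Q1 = 14948.50 − 5702.50 = 9246.00.
Lower fence = Q1 − 2·IQR = 5702.50 − 18492.00 = -12789.50.
Upper fence = Q3 + 2·IQR = 14948.50 + 18492.00 = 33440.50.
15891 lies within [-12789.50, 33440.50].

no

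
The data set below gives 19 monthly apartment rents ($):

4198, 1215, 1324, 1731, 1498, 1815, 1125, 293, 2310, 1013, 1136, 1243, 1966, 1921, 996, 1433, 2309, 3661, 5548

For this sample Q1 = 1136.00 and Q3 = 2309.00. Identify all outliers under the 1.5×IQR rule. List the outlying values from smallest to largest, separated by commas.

4198, 5548

IQR = Q3 − Q1 = 2309.00 − 1136.00 = 1173.00.
Lower fence = Q1 − 1.5·IQR = 1136.00 − 1759.50 = -623.50.
Upper fence = Q3 + 1.5·IQR = 2309.00 + 1759.50 = 4068.50.
4198 > 4068.50 → outlier.
5548 > 4068.50 → outlier.
All remaining values lie within [-623.50, 4068.50].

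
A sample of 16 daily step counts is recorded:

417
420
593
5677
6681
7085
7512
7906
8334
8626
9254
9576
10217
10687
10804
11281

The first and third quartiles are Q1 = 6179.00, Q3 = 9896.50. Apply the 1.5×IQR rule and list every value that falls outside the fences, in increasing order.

417, 420, 593

IQR = Q3 − Q1 = 9896.50 − 6179.00 = 3717.50.
Lower fence = Q1 − 1.5·IQR = 6179.00 − 5576.25 = 602.75.
Upper fence = Q3 + 1.5·IQR = 9896.50 + 5576.25 = 15472.75.
417 < 602.75 → outlier.
420 < 602.75 → outlier.
593 < 602.75 → outlier.
All remaining values lie within [602.75, 15472.75].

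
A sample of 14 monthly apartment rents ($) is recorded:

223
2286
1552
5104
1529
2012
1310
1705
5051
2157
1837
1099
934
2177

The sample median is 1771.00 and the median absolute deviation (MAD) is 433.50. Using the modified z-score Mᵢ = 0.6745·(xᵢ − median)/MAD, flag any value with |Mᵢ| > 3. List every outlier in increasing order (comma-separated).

|Mᵢ| > 3 ⇔ |xᵢ − 1771.00| > 3·433.50/0.6745 = 1928.09.
So outliers lie outside [-157.09, 3699.09].
5051: M = 5.10 → outlier.
5104: M = 5.19 → outlier.

5051, 5104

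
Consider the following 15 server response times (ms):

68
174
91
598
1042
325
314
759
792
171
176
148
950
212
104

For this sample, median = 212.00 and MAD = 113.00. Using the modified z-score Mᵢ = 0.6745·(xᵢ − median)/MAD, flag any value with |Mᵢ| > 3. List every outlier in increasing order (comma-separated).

|Mᵢ| > 3 ⇔ |xᵢ − 212.00| > 3·113.00/0.6745 = 502.59.
So outliers lie outside [-290.59, 714.59].
759: M = 3.27 → outlier.
792: M = 3.46 → outlier.
950: M = 4.41 → outlier.
1042: M = 4.95 → outlier.

759, 792, 950, 1042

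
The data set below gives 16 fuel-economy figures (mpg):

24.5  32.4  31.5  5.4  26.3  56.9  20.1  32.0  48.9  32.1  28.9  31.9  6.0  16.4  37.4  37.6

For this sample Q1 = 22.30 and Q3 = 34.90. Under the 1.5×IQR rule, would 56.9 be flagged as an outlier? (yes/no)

IQR = Q3 − Q1 = 34.90 − 22.30 = 12.60.
Lower fence = Q1 − 1.5·IQR = 22.30 − 18.90 = 3.40.
Upper fence = Q3 + 1.5·IQR = 34.90 + 18.90 = 53.80.
56.9 lies above the upper fence.

yes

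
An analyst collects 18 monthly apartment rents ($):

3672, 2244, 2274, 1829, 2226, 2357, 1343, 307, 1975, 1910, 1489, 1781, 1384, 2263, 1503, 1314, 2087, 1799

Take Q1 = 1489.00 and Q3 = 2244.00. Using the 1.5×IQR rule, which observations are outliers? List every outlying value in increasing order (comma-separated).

307, 3672

IQR = Q3 − Q1 = 2244.00 − 1489.00 = 755.00.
Lower fence = Q1 − 1.5·IQR = 1489.00 − 1132.50 = 356.50.
Upper fence = Q3 + 1.5·IQR = 2244.00 + 1132.50 = 3376.50.
307 < 356.50 → outlier.
3672 > 3376.50 → outlier.
All remaining values lie within [356.50, 3376.50].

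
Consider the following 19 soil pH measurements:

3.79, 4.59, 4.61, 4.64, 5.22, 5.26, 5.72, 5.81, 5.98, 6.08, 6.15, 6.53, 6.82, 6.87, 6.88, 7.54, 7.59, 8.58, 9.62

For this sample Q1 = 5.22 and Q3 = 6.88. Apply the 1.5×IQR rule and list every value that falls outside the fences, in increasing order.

IQR = Q3 − Q1 = 6.88 − 5.22 = 1.66.
Lower fence = Q1 − 1.5·IQR = 5.22 − 2.49 = 2.73.
Upper fence = Q3 + 1.5·IQR = 6.88 + 2.49 = 9.37.
9.62 > 9.37 → outlier.
All remaining values lie within [2.73, 9.37].

9.62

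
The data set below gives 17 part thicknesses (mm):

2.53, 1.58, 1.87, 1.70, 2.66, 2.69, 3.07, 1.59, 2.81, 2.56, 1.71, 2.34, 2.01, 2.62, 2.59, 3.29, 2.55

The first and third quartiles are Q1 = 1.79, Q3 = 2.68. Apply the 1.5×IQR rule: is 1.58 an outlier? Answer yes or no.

no

IQR = Q3 − Q1 = 2.68 − 1.79 = 0.89.
Lower fence = Q1 − 1.5·IQR = 1.79 − 1.335 = 0.455.
Upper fence = Q3 + 1.5·IQR = 2.68 + 1.335 = 4.015.
1.58 lies within [0.455, 4.015].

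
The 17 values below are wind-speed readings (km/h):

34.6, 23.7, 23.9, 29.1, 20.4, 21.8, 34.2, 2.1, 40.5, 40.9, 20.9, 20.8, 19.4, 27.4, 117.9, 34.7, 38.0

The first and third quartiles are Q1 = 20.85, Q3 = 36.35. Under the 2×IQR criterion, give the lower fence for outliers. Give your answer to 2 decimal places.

IQR = Q3 − Q1 = 36.35 − 20.85 = 15.50.
Lower fence = Q1 − 2·IQR = 20.85 − 31.00 = -10.15.
Upper fence = Q3 + 2·IQR = 36.35 + 31.00 = 67.35.

-10.15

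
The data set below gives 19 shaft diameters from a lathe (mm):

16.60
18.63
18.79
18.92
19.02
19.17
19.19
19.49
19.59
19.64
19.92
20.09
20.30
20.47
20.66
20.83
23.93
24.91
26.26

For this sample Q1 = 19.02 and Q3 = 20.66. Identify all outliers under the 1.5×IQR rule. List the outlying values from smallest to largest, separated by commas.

IQR = Q3 − Q1 = 20.66 − 19.02 = 1.64.
Lower fence = Q1 − 1.5·IQR = 19.02 − 2.46 = 16.56.
Upper fence = Q3 + 1.5·IQR = 20.66 + 2.46 = 23.12.
23.93 > 23.12 → outlier.
24.91 > 23.12 → outlier.
26.26 > 23.12 → outlier.
All remaining values lie within [16.56, 23.12].

23.93, 24.91, 26.26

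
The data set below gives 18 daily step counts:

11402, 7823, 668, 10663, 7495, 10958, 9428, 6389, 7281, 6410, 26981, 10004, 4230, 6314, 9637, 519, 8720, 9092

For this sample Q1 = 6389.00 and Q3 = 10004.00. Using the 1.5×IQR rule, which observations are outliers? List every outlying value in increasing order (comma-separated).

IQR = Q3 − Q1 = 10004.00 − 6389.00 = 3615.00.
Lower fence = Q1 − 1.5·IQR = 6389.00 − 5422.50 = 966.50.
Upper fence = Q3 + 1.5·IQR = 10004.00 + 5422.50 = 15426.50.
519 < 966.50 → outlier.
668 < 966.50 → outlier.
26981 > 15426.50 → outlier.
All remaining values lie within [966.50, 15426.50].

519, 668, 26981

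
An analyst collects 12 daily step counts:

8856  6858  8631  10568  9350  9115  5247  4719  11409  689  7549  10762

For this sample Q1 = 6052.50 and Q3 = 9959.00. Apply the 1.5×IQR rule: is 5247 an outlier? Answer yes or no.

no

IQR = Q3 − Q1 = 9959.00 − 6052.50 = 3906.50.
Lower fence = Q1 − 1.5·IQR = 6052.50 − 5859.75 = 192.75.
Upper fence = Q3 + 1.5·IQR = 9959.00 + 5859.75 = 15818.75.
5247 lies within [192.75, 15818.75].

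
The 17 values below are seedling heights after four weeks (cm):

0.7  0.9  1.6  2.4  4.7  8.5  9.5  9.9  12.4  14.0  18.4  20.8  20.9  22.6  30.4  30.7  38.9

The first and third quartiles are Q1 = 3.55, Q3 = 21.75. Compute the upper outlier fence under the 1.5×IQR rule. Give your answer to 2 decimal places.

IQR = Q3 − Q1 = 21.75 − 3.55 = 18.20.
Lower fence = Q1 − 1.5·IQR = 3.55 − 27.30 = -23.75.
Upper fence = Q3 + 1.5·IQR = 21.75 + 27.30 = 49.05.

49.05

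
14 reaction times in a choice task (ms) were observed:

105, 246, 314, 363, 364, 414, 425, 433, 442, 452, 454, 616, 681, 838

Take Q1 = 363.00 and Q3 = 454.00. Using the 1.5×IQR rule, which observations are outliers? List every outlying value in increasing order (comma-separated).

IQR = Q3 − Q1 = 454.00 − 363.00 = 91.00.
Lower fence = Q1 − 1.5·IQR = 363.00 − 136.50 = 226.50.
Upper fence = Q3 + 1.5·IQR = 454.00 + 136.50 = 590.50.
105 < 226.50 → outlier.
616 > 590.50 → outlier.
681 > 590.50 → outlier.
838 > 590.50 → outlier.
All remaining values lie within [226.50, 590.50].

105, 616, 681, 838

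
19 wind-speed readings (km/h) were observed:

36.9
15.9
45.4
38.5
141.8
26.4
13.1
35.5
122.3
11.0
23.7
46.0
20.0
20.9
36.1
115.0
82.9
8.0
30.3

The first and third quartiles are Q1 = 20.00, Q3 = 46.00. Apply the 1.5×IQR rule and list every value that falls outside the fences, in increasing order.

IQR = Q3 − Q1 = 46.00 − 20.00 = 26.00.
Lower fence = Q1 − 1.5·IQR = 20.00 − 39.00 = -19.00.
Upper fence = Q3 + 1.5·IQR = 46.00 + 39.00 = 85.00.
115.0 > 85.00 → outlier.
122.3 > 85.00 → outlier.
141.8 > 85.00 → outlier.
All remaining values lie within [-19.00, 85.00].

115.0, 122.3, 141.8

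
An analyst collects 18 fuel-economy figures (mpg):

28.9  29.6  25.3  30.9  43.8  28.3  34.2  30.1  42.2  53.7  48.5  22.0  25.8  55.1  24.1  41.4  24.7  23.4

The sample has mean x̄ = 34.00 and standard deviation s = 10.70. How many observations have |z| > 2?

0

Cutoffs: x̄ ± 2s = [12.60, 55.40].
Every value lies within the cutoffs.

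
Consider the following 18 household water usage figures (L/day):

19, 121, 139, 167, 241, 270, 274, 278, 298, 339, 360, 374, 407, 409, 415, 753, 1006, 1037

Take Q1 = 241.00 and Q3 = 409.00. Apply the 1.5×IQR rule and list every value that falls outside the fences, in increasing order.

IQR = Q3 − Q1 = 409.00 − 241.00 = 168.00.
Lower fence = Q1 − 1.5·IQR = 241.00 − 252.00 = -11.00.
Upper fence = Q3 + 1.5·IQR = 409.00 + 252.00 = 661.00.
753 > 661.00 → outlier.
1006 > 661.00 → outlier.
1037 > 661.00 → outlier.
All remaining values lie within [-11.00, 661.00].

753, 1006, 1037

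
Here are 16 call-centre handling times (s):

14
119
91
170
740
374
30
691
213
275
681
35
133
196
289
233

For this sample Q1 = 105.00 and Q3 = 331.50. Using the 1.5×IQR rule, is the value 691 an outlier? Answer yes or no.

IQR = Q3 − Q1 = 331.50 − 105.00 = 226.50.
Lower fence = Q1 − 1.5·IQR = 105.00 − 339.75 = -234.75.
Upper fence = Q3 + 1.5·IQR = 331.50 + 339.75 = 671.25.
691 lies above the upper fence.

yes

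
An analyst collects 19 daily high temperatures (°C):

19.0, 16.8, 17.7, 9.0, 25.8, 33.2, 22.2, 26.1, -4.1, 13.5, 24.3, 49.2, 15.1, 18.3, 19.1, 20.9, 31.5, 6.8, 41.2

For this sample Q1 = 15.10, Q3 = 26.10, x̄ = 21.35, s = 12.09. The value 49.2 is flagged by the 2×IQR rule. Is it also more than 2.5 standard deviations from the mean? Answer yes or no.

no

z = (49.2 − 21.35) / 12.09 = 2.30.
|z| = 2.30 ≤ 2.5.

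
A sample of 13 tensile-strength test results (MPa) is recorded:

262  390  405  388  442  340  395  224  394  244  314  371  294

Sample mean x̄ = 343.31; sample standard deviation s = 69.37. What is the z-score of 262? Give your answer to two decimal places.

z = (262 − 343.31) / 69.37 = -1.17.

-1.17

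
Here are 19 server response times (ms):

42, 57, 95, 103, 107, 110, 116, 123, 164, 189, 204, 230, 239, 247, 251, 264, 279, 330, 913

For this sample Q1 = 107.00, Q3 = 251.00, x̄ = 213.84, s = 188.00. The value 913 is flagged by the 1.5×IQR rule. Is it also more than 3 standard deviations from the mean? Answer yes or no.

yes

z = (913 − 213.84) / 188.00 = 3.72.
|z| = 3.72 > 3.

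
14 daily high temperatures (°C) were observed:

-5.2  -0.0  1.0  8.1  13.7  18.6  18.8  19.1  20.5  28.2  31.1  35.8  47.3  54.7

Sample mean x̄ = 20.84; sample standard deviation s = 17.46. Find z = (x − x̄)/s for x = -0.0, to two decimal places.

z = (-0.0 − 20.84) / 17.46 = -1.19.

-1.19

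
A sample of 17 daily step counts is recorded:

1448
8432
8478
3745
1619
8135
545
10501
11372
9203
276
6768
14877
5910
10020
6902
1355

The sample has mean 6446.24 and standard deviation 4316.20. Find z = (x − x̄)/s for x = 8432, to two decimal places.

0.46

z = (8432 − 6446.24) / 4316.20 = 0.46.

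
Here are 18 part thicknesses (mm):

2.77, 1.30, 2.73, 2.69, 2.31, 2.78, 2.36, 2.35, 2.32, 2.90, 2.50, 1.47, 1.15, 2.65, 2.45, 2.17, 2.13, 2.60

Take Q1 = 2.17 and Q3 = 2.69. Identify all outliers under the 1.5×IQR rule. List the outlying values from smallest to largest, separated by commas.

IQR = Q3 − Q1 = 2.69 − 2.17 = 0.52.
Lower fence = Q1 − 1.5·IQR = 2.17 − 0.78 = 1.39.
Upper fence = Q3 + 1.5·IQR = 2.69 + 0.78 = 3.47.
1.15 < 1.39 → outlier.
1.30 < 1.39 → outlier.
All remaining values lie within [1.39, 3.47].

1.15, 1.30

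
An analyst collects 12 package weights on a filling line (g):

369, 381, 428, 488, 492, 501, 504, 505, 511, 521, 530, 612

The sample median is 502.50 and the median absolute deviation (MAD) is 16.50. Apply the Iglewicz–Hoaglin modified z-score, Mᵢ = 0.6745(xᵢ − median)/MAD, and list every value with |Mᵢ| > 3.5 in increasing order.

|Mᵢ| > 3.5 ⇔ |xᵢ − 502.50| > 3.5·16.50/0.6745 = 85.62.
So outliers lie outside [416.88, 588.12].
369: M = -5.46 → outlier.
381: M = -4.97 → outlier.
612: M = 4.48 → outlier.

369, 381, 612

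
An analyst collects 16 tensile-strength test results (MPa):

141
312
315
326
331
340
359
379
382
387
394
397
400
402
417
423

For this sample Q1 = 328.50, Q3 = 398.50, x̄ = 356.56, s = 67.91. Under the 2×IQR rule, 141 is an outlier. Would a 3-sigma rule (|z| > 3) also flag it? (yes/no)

z = (141 − 356.56) / 67.91 = -3.17.
|z| = 3.17 > 3.

yes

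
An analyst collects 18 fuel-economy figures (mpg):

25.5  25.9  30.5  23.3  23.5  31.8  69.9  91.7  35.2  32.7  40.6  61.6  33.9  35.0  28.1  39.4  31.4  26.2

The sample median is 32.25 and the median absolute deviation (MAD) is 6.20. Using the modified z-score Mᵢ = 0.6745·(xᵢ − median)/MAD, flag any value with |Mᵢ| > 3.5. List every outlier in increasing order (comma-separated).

|Mᵢ| > 3.5 ⇔ |xᵢ − 32.25| > 3.5·6.20/0.6745 = 32.17.
So outliers lie outside [0.08, 64.42].
69.9: M = 4.10 → outlier.
91.7: M = 6.47 → outlier.

69.9, 91.7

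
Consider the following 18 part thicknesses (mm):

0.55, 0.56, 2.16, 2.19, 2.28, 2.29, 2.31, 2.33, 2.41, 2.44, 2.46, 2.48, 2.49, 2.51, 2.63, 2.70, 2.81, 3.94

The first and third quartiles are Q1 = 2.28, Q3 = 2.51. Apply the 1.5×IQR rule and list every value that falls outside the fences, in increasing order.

IQR = Q3 − Q1 = 2.51 − 2.28 = 0.23.
Lower fence = Q1 − 1.5·IQR = 2.28 − 0.345 = 1.935.
Upper fence = Q3 + 1.5·IQR = 2.51 + 0.345 = 2.855.
0.55 < 1.935 → outlier.
0.56 < 1.935 → outlier.
3.94 > 2.855 → outlier.
All remaining values lie within [1.935, 2.855].

0.55, 0.56, 3.94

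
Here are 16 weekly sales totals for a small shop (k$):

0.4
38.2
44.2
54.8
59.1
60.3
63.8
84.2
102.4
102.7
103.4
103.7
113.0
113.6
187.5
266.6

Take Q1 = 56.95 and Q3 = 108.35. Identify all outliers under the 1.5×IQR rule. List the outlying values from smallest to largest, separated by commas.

187.5, 266.6

IQR = Q3 − Q1 = 108.35 − 56.95 = 51.40.
Lower fence = Q1 − 1.5·IQR = 56.95 − 77.10 = -20.15.
Upper fence = Q3 + 1.5·IQR = 108.35 + 77.10 = 185.45.
187.5 > 185.45 → outlier.
266.6 > 185.45 → outlier.
All remaining values lie within [-20.15, 185.45].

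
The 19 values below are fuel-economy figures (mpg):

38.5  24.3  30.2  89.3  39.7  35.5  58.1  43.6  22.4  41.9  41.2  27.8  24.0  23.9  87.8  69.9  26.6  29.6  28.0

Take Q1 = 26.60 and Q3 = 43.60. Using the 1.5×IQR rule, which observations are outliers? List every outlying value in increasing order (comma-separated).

69.9, 87.8, 89.3

IQR = Q3 − Q1 = 43.60 − 26.60 = 17.00.
Lower fence = Q1 − 1.5·IQR = 26.60 − 25.50 = 1.10.
Upper fence = Q3 + 1.5·IQR = 43.60 + 25.50 = 69.10.
69.9 > 69.10 → outlier.
87.8 > 69.10 → outlier.
89.3 > 69.10 → outlier.
All remaining values lie within [1.10, 69.10].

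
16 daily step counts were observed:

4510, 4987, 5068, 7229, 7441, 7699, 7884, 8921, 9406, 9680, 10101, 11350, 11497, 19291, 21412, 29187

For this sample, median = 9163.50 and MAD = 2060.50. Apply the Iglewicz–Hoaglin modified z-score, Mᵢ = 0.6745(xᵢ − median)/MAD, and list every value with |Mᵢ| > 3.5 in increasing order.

|Mᵢ| > 3.5 ⇔ |xᵢ − 9163.50| > 3.5·2060.50/0.6745 = 10691.99.
So outliers lie outside [-1528.49, 19855.49].
21412: M = 4.01 → outlier.
29187: M = 6.55 → outlier.

21412, 29187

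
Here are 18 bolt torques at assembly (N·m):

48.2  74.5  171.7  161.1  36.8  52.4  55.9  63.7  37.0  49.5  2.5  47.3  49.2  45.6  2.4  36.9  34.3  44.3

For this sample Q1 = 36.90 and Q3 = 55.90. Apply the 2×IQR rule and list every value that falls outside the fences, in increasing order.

IQR = Q3 − Q1 = 55.90 − 36.90 = 19.00.
Lower fence = Q1 − 2·IQR = 36.90 − 38.00 = -1.10.
Upper fence = Q3 + 2·IQR = 55.90 + 38.00 = 93.90.
161.1 > 93.90 → outlier.
171.7 > 93.90 → outlier.
All remaining values lie within [-1.10, 93.90].

161.1, 171.7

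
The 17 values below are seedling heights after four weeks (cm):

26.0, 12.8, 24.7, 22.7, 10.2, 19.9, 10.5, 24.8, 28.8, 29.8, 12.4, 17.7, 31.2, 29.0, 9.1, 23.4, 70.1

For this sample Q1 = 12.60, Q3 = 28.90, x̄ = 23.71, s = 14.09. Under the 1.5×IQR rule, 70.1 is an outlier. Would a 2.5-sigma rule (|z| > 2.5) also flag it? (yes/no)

yes

z = (70.1 − 23.71) / 14.09 = 3.29.
|z| = 3.29 > 2.5.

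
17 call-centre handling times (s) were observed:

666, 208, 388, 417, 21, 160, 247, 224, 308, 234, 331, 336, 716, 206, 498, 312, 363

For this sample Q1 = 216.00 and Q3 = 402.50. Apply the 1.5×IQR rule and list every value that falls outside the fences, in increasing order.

IQR = Q3 − Q1 = 402.50 − 216.00 = 186.50.
Lower fence = Q1 − 1.5·IQR = 216.00 − 279.75 = -63.75.
Upper fence = Q3 + 1.5·IQR = 402.50 + 279.75 = 682.25.
716 > 682.25 → outlier.
All remaining values lie within [-63.75, 682.25].

716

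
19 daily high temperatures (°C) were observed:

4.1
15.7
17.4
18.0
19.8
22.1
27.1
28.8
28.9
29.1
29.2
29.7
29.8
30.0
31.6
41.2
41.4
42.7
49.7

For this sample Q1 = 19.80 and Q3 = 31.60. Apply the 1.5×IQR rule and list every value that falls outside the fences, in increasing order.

49.7

IQR = Q3 − Q1 = 31.60 − 19.80 = 11.80.
Lower fence = Q1 − 1.5·IQR = 19.80 − 17.70 = 2.10.
Upper fence = Q3 + 1.5·IQR = 31.60 + 17.70 = 49.30.
49.7 > 49.30 → outlier.
All remaining values lie within [2.10, 49.30].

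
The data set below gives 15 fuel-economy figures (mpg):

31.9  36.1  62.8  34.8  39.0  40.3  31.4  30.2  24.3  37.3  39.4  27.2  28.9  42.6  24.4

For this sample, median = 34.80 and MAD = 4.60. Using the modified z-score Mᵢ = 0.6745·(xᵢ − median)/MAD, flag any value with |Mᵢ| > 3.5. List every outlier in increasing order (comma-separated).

62.8

|Mᵢ| > 3.5 ⇔ |xᵢ − 34.80| > 3.5·4.60/0.6745 = 23.87.
So outliers lie outside [10.93, 58.67].
62.8: M = 4.11 → outlier.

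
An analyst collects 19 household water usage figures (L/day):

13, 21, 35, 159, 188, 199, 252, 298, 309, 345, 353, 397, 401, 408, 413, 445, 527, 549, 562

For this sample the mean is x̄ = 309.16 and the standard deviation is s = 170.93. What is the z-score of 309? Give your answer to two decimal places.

z = (309 − 309.16) / 170.93 = -0.00.

-0.00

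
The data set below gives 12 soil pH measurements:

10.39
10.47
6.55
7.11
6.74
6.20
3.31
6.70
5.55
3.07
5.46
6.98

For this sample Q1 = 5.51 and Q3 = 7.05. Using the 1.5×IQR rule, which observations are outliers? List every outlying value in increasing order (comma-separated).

IQR = Q3 − Q1 = 7.05 − 5.51 = 1.54.
Lower fence = Q1 − 1.5·IQR = 5.51 − 2.31 = 3.20.
Upper fence = Q3 + 1.5·IQR = 7.05 + 2.31 = 9.36.
3.07 < 3.20 → outlier.
10.39 > 9.36 → outlier.
10.47 > 9.36 → outlier.
All remaining values lie within [3.20, 9.36].

3.07, 10.39, 10.47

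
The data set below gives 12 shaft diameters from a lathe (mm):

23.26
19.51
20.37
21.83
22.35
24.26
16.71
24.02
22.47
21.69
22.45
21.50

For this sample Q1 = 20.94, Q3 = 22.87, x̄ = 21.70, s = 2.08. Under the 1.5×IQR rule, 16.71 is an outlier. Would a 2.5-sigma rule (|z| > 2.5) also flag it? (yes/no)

no

z = (16.71 − 21.70) / 2.08 = -2.40.
|z| = 2.40 ≤ 2.5.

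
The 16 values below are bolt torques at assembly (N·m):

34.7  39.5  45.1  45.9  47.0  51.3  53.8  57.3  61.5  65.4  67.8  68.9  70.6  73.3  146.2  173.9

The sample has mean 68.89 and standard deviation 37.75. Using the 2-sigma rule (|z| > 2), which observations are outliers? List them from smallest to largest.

Cutoffs at x̄ ± 2s: 68.89 ± 2·37.75 = [-6.61, 144.39].
146.2: z = 2.05, |z| > 2 → outlier.
173.9: z = 2.78, |z| > 2 → outlier.
Every other value lies within [-6.61, 144.39].

146.2, 173.9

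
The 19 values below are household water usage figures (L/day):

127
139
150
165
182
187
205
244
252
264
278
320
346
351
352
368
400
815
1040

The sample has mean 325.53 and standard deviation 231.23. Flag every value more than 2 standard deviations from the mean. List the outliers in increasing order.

815, 1040

Cutoffs at x̄ ± 2s: 325.53 ± 2·231.23 = [-136.93, 787.99].
815: z = 2.12, |z| > 2 → outlier.
1040: z = 3.09, |z| > 2 → outlier.
Every other value lies within [-136.93, 787.99].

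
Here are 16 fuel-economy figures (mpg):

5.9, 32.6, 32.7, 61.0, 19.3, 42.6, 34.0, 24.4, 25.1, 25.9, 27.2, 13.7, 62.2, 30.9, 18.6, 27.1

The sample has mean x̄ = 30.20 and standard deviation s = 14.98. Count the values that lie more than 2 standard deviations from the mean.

Cutoffs: x̄ ± 2s = [0.24, 60.16].
Outside the cutoffs: 61.0, 62.2.

2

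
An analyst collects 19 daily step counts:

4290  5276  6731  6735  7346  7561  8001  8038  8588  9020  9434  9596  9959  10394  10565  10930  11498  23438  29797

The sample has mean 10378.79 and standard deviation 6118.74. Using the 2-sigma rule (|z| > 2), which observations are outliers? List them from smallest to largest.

Cutoffs at x̄ ± 2s: 10378.79 ± 2·6118.74 = [-1858.69, 22616.27].
23438: z = 2.13, |z| > 2 → outlier.
29797: z = 3.17, |z| > 2 → outlier.
Every other value lies within [-1858.69, 22616.27].

23438, 29797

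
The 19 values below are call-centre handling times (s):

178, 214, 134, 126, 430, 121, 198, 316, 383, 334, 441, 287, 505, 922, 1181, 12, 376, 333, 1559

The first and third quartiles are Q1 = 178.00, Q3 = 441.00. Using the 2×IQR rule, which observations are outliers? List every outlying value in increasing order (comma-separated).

1181, 1559

IQR = Q3 − Q1 = 441.00 − 178.00 = 263.00.
Lower fence = Q1 − 2·IQR = 178.00 − 526.00 = -348.00.
Upper fence = Q3 + 2·IQR = 441.00 + 526.00 = 967.00.
1181 > 967.00 → outlier.
1559 > 967.00 → outlier.
All remaining values lie within [-348.00, 967.00].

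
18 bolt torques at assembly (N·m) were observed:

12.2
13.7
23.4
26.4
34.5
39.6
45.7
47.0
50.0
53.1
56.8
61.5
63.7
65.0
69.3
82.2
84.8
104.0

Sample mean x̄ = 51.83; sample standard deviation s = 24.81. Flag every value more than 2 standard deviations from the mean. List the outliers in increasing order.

Cutoffs at x̄ ± 2s: 51.83 ± 2·24.81 = [2.21, 101.45].
104.0: z = 2.10, |z| > 2 → outlier.
Every other value lies within [2.21, 101.45].

104.0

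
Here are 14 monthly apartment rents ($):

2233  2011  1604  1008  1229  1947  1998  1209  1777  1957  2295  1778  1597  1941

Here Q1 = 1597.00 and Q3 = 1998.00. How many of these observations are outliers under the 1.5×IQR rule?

IQR = 401.00; fences at 1597.00 − 601.50 = 995.50 and 1998.00 + 601.50 = 2599.50.
Every value lies within the cutoffs.

0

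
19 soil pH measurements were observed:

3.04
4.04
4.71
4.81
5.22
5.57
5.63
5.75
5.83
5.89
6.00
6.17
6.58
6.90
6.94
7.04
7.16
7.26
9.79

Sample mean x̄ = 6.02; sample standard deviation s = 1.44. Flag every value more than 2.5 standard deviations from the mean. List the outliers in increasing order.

Cutoffs at x̄ ± 2.5s: 6.02 ± 2.5·1.44 = [2.42, 9.62].
9.79: z = 2.62, |z| > 2.5 → outlier.
Every other value lies within [2.42, 9.62].

9.79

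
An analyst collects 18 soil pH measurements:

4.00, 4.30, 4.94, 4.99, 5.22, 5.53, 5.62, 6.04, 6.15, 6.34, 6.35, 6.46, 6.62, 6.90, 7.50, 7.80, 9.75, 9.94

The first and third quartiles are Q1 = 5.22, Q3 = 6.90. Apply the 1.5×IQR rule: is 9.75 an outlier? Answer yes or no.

yes

IQR = Q3 − Q1 = 6.90 − 5.22 = 1.68.
Lower fence = Q1 − 1.5·IQR = 5.22 − 2.52 = 2.70.
Upper fence = Q3 + 1.5·IQR = 6.90 + 2.52 = 9.42.
9.75 lies above the upper fence.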